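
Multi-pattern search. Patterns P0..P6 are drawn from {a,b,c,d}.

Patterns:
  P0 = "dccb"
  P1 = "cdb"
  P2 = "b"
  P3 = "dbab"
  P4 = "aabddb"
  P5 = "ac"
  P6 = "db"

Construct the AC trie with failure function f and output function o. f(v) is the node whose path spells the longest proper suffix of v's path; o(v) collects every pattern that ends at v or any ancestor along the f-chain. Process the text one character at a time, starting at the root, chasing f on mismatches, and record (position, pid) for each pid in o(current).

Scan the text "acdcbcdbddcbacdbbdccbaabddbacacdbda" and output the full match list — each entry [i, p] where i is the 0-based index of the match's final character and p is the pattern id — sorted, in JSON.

Construct AC machine:
Trie (insert patterns):
  0='ε' goto a→12 b→8 c→5 d→1
  1='d' goto b→9 c→2
  2='dc' goto c→3
  3='dcc' goto b→4
  4='dccb' goto ·  ←P0
  5='c' goto d→6
  6='cd' goto b→7
  7='cdb' goto ·  ←P1
  8='b' goto ·  ←P2
  9='db' goto a→10  ←P6
  10='dba' goto b→11
  11='dbab' goto ·  ←P3
  12='a' goto a→13 c→18
  13='aa' goto b→14
  14='aab' goto d→15
  15='aabd' goto d→16
  16='aabdd' goto b→17
  17='aabddb' goto ·  ←P4
  18='ac' goto ·  ←P5

Failure links (BFS by depth):
  n1('d'): parent n0 fail=0; on 'd' 0 → fail=0;  out ∅∪∅=∅
  n5('c'): parent n0 fail=0; on 'c' 0 → fail=0;  out ∅∪∅=∅
  n8('b'): parent n0 fail=0; on 'b' 0 → fail=0;  out {2}∪∅={2}
  n12('a'): parent n0 fail=0; on 'a' 0 → fail=0;  out ∅∪∅=∅
  n2('dc'): parent n1 fail=0; on 'c' 0 → fail=5;  out ∅∪∅=∅
  n6('cd'): parent n5 fail=0; on 'd' 0 → fail=1;  out ∅∪∅=∅
  n9('db'): parent n1 fail=0; on 'b' 0 → fail=8;  out {6}∪{2}={2,6}
  n13('aa'): parent n12 fail=0; on 'a' 0 → fail=12;  out ∅∪∅=∅
  n18('ac'): parent n12 fail=0; on 'c' 0 → fail=5;  out {5}∪∅={5}
  n3('dcc'): parent n2 fail=5; on 'c' 5→0 → fail=5;  out ∅∪∅=∅
  n7('cdb'): parent n6 fail=1; on 'b' 1 → fail=9;  out {1}∪{2,6}={1,2,6}
  n10('dba'): parent n9 fail=8; on 'a' 8→0 → fail=12;  out ∅∪∅=∅
  n14('aab'): parent n13 fail=12; on 'b' 12→0 → fail=8;  out ∅∪{2}={2}
  n4('dccb'): parent n3 fail=5; on 'b' 5→0 → fail=8;  out {0}∪{2}={0,2}
  n11('dbab'): parent n10 fail=12; on 'b' 12→0 → fail=8;  out {3}∪{2}={2,3}
  n15('aabd'): parent n14 fail=8; on 'd' 8→0 → fail=1;  out ∅∪∅=∅
  n16('aabdd'): parent n15 fail=1; on 'd' 1→0 → fail=1;  out ∅∪∅=∅
  n17('aabddb'): parent n16 fail=1; on 'b' 1 → fail=9;  out {4}∪{2,6}={2,4,6}

Run:
pos 0 'a': at 12
pos 1 'c': at 18  → match P5@[0:1]
pos 2 'd': at 6 (via fail)
pos 3 'c': at 2 (via fail)
pos 4 'b': at 8 (via fail)  → match P2@[4:4]
pos 5 'c': at 5 (via fail)
pos 6 'd': at 6
pos 7 'b': at 7  → match P1@[5:7],P2@[7:7],P6@[6:7]
pos 8 'd': at 1 (via fail)
pos 9 'd': at 1 (via fail)
pos 10 'c': at 2
pos 11 'b': at 8 (via fail)  → match P2@[11:11]
pos 12 'a': at 12 (via fail)
pos 13 'c': at 18  → match P5@[12:13]
pos 14 'd': at 6 (via fail)
pos 15 'b': at 7  → match P1@[13:15],P2@[15:15],P6@[14:15]
pos 16 'b': at 8 (via fail)  → match P2@[16:16]
pos 17 'd': at 1 (via fail)
pos 18 'c': at 2
pos 19 'c': at 3
pos 20 'b': at 4  → match P0@[17:20],P2@[20:20]
pos 21 'a': at 12 (via fail)
pos 22 'a': at 13
pos 23 'b': at 14  → match P2@[23:23]
pos 24 'd': at 15
pos 25 'd': at 16
pos 26 'b': at 17  → match P2@[26:26],P4@[21:26],P6@[25:26]
pos 27 'a': at 10 (via fail)
pos 28 'c': at 18 (via fail)  → match P5@[27:28]
pos 29 'a': at 12 (via fail)
pos 30 'c': at 18  → match P5@[29:30]
pos 31 'd': at 6 (via fail)
pos 32 'b': at 7  → match P1@[30:32],P2@[32:32],P6@[31:32]
pos 33 'd': at 1 (via fail)
pos 34 'a': at 12 (via fail)

Matches: [[1,5],[4,2],[7,1],[7,2],[7,6],[11,2],[13,5],[15,1],[15,2],[15,6],[16,2],[20,0],[20,2],[23,2],[26,2],[26,4],[26,6],[28,5],[30,5],[32,1],[32,2],[32,6]]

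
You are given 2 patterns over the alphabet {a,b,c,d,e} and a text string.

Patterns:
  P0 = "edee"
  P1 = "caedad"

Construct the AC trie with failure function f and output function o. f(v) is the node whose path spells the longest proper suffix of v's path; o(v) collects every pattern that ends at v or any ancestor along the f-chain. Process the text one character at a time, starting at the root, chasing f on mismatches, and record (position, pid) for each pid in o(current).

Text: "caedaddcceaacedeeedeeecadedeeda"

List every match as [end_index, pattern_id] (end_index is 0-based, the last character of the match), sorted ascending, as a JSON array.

Build automaton:
Trie (insert patterns):
  n0 'ε': c→5 e→1
  n1 'e': d→2
  n2 'ed': e→3
  n3 'ede': e→4
  n4 'edee': ·  ←P0
  n5 'c': a→6
  n6 'ca': e→7
  n7 'cae': d→8
  n8 'caed': a→9
  n9 'caeda': d→10
  n10 'caedad': ·  ←P1

Failure links (BFS by depth):
  n1('e'): parent n0 fail=0; on 'e' 0 → fail=0;  out ∅∪∅=∅
  n5('c'): parent n0 fail=0; on 'c' 0 → fail=0;  out ∅∪∅=∅
  n2('ed'): parent n1 fail=0; on 'd' 0 → fail=0;  out ∅∪∅=∅
  n6('ca'): parent n5 fail=0; on 'a' 0 → fail=0;  out ∅∪∅=∅
  n3('ede'): parent n2 fail=0; on 'e' 0 → fail=1;  out ∅∪∅=∅
  n7('cae'): parent n6 fail=0; on 'e' 0 → fail=1;  out ∅∪∅=∅
  n4('edee'): parent n3 fail=1; on 'e' 1→0 → fail=1;  out {0}∪∅={0}
  n8('caed'): parent n7 fail=1; on 'd' 1 → fail=2;  out ∅∪∅=∅
  n9('caeda'): parent n8 fail=2; on 'a' 2→0 → fail=0;  out ∅∪∅=∅
  n10('caedad'): parent n9 fail=0; on 'd' 0 → fail=0;  out {1}∪∅={1}

Scan:
[0] read 'c'  n0⇒n5
[1] read 'a'  n5⇒n6
[2] read 'e'  n6⇒n7
[3] read 'd'  n7⇒n8
[4] read 'a'  n8⇒n9
[5] read 'd'  n9⇒n10  emit P1@[0:5]
[6] read 'd'  n10⇒n0 (via fail)
[7] read 'c'  n0⇒n5
[8] read 'c'  n5⇒n5 (via fail)
[9] read 'e'  n5⇒n1 (via fail)
[10] read 'a'  n1⇒n0 (via fail)
[11] read 'a'  n0⇒n0
[12] read 'c'  n0⇒n5
[13] read 'e'  n5⇒n1 (via fail)
[14] read 'd'  n1⇒n2
[15] read 'e'  n2⇒n3
[16] read 'e'  n3⇒n4  emit P0@[13:16]
[17] read 'e'  n4⇒n1 (via fail)
[18] read 'd'  n1⇒n2
[19] read 'e'  n2⇒n3
[20] read 'e'  n3⇒n4  emit P0@[17:20]
[21] read 'e'  n4⇒n1 (via fail)
[22] read 'c'  n1⇒n5 (via fail)
[23] read 'a'  n5⇒n6
[24] read 'd'  n6⇒n0 (via fail)
[25] read 'e'  n0⇒n1
[26] read 'd'  n1⇒n2
[27] read 'e'  n2⇒n3
[28] read 'e'  n3⇒n4  emit P0@[25:28]
[29] read 'd'  n4⇒n2 (via fail)
[30] read 'a'  n2⇒n0 (via fail)

Matches: [[5,1],[16,0],[20,0],[28,0]]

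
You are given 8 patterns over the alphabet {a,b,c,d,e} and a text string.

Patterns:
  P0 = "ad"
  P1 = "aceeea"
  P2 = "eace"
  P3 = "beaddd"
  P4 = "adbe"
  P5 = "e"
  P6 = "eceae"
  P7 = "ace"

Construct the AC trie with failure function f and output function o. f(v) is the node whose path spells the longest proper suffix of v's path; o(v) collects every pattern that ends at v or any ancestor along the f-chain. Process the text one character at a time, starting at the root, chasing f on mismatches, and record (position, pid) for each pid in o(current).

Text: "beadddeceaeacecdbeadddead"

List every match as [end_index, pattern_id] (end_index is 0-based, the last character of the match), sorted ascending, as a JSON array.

Build automaton:
Trie (insert patterns):
  n0 'ε': a→1 b→12 e→8
  n1 'a': c→3 d→2
  n2 'ad': b→18  ←P0
  n3 'ac': e→4
  n4 'ace': e→5  ←P7
  n5 'acee': e→6
  n6 'aceee': a→7
  n7 'aceeea': ·  ←P1
  n8 'e': a→9 c→20  ←P5
  n9 'ea': c→10
  n10 'eac': e→11
  n11 'eace': ·  ←P2
  n12 'b': e→13
  n13 'be': a→14
  n14 'bea': d→15
  n15 'bead': d→16
  n16 'beadd': d→17
  n17 'beaddd': ·  ←P3
  n18 'adb': e→19
  n19 'adbe': ·  ←P4
  n20 'ec': e→21
  n21 'ece': a→22
  n22 'ecea': e→23
  n23 'eceae': ·  ←P6

BFS fail/out derivation:
  n1('a'): parent n0 fail=0; on 'a' 0 → fail=0;  out ∅∪∅=∅
  n8('e'): parent n0 fail=0; on 'e' 0 → fail=0;  out {5}∪∅={5}
  n12('b'): parent n0 fail=0; on 'b' 0 → fail=0;  out ∅∪∅=∅
  n2('ad'): parent n1 fail=0; on 'd' 0 → fail=0;  out {0}∪∅={0}
  n3('ac'): parent n1 fail=0; on 'c' 0 → fail=0;  out ∅∪∅=∅
  n9('ea'): parent n8 fail=0; on 'a' 0 → fail=1;  out ∅∪∅=∅
  n13('be'): parent n12 fail=0; on 'e' 0 → fail=8;  out ∅∪{5}={5}
  n20('ec'): parent n8 fail=0; on 'c' 0 → fail=0;  out ∅∪∅=∅
  n4('ace'): parent n3 fail=0; on 'e' 0 → fail=8;  out {7}∪{5}={5,7}
  n10('eac'): parent n9 fail=1; on 'c' 1 → fail=3;  out ∅∪∅=∅
  n14('bea'): parent n13 fail=8; on 'a' 8 → fail=9;  out ∅∪∅=∅
  n18('adb'): parent n2 fail=0; on 'b' 0 → fail=12;  out ∅∪∅=∅
  n21('ece'): parent n20 fail=0; on 'e' 0 → fail=8;  out ∅∪{5}={5}
  n5('acee'): parent n4 fail=8; on 'e' 8→0 → fail=8;  out ∅∪{5}={5}
  n11('eace'): parent n10 fail=3; on 'e' 3 → fail=4;  out {2}∪{5,7}={2,5,7}
  n15('bead'): parent n14 fail=9; on 'd' 9→1 → fail=2;  out ∅∪{0}={0}
  n19('adbe'): parent n18 fail=12; on 'e' 12 → fail=13;  out {4}∪{5}={4,5}
  n22('ecea'): parent n21 fail=8; on 'a' 8 → fail=9;  out ∅∪∅=∅
  n6('aceee'): parent n5 fail=8; on 'e' 8→0 → fail=8;  out ∅∪{5}={5}
  n16('beadd'): parent n15 fail=2; on 'd' 2→0 → fail=0;  out ∅∪∅=∅
  n23('eceae'): parent n22 fail=9; on 'e' 9→1→0 → fail=8;  out {6}∪{5}={5,6}
  n7('aceeea'): parent n6 fail=8; on 'a' 8 → fail=9;  out {1}∪∅={1}
  n17('beaddd'): parent n16 fail=0; on 'd' 0 → fail=0;  out {3}∪∅={3}

Scan:
pos 0 'b': at 12
pos 1 'e': at 13  ** P5@[1:1]
pos 2 'a': at 14
pos 3 'd': at 15  ** P0@[2:3]
pos 4 'd': at 16
pos 5 'd': at 17  ** P3@[0:5]
pos 6 'e': at 8 (via fail)  ** P5@[6:6]
pos 7 'c': at 20
pos 8 'e': at 21  ** P5@[8:8]
pos 9 'a': at 22
pos 10 'e': at 23  ** P5@[10:10],P6@[6:10]
pos 11 'a': at 9 (via fail)
pos 12 'c': at 10
pos 13 'e': at 11  ** P2@[10:13],P5@[13:13],P7@[11:13]
pos 14 'c': at 20 (via fail)
pos 15 'd': at 0 (via fail)
pos 16 'b': at 12
pos 17 'e': at 13  ** P5@[17:17]
pos 18 'a': at 14
pos 19 'd': at 15  ** P0@[18:19]
pos 20 'd': at 16
pos 21 'd': at 17  ** P3@[16:21]
pos 22 'e': at 8 (via fail)  ** P5@[22:22]
pos 23 'a': at 9
pos 24 'd': at 2 (via fail)  ** P0@[23:24]

Matches: [[1,5],[3,0],[5,3],[6,5],[8,5],[10,5],[10,6],[13,2],[13,5],[13,7],[17,5],[19,0],[21,3],[22,5],[24,0]]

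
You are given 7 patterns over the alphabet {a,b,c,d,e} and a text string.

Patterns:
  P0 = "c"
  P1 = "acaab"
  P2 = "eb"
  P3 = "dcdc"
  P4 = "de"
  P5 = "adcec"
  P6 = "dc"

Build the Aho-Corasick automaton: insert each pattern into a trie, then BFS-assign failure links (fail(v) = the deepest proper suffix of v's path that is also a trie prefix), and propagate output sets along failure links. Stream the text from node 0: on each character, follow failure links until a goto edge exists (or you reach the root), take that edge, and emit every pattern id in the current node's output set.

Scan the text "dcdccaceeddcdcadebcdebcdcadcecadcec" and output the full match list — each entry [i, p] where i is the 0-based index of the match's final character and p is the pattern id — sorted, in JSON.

Build automaton:
Trie nodes:
  n0 'ε': a→2 c→1 d→9 e→7
  n1 'c': ·  ←P0
  n2 'a': c→3 d→14
  n3 'ac': a→4
  n4 'aca': a→5
  n5 'acaa': b→6
  n6 'acaab': ·  ←P1
  n7 'e': b→8
  n8 'eb': ·  ←P2
  n9 'd': c→10 e→13
  n10 'dc': d→11  ←P6
  n11 'dcd': c→12
  n12 'dcdc': ·  ←P3
  n13 'de': ·  ←P4
  n14 'ad': c→15
  n15 'adc': e→16
  n16 'adce': c→17
  n17 'adcec': ·  ←P5

BFS fail/out derivation:
  n1('c'): parent n0 fail=0; on 'c' 0 → fail=0;  out {0}∪∅={0}
  n2('a'): parent n0 fail=0; on 'a' 0 → fail=0;  out ∅∪∅=∅
  n7('e'): parent n0 fail=0; on 'e' 0 → fail=0;  out ∅∪∅=∅
  n9('d'): parent n0 fail=0; on 'd' 0 → fail=0;  out ∅∪∅=∅
  n3('ac'): parent n2 fail=0; on 'c' 0 → fail=1;  out ∅∪{0}={0}
  n8('eb'): parent n7 fail=0; on 'b' 0 → fail=0;  out {2}∪∅={2}
  n10('dc'): parent n9 fail=0; on 'c' 0 → fail=1;  out {6}∪{0}={0,6}
  n13('de'): parent n9 fail=0; on 'e' 0 → fail=7;  out {4}∪∅={4}
  n14('ad'): parent n2 fail=0; on 'd' 0 → fail=9;  out ∅∪∅=∅
  n4('aca'): parent n3 fail=1; on 'a' 1→0 → fail=2;  out ∅∪∅=∅
  n11('dcd'): parent n10 fail=1; on 'd' 1→0 → fail=9;  out ∅∪∅=∅
  n15('adc'): parent n14 fail=9; on 'c' 9 → fail=10;  out ∅∪{0,6}={0,6}
  n5('acaa'): parent n4 fail=2; on 'a' 2→0 → fail=2;  out ∅∪∅=∅
  n12('dcdc'): parent n11 fail=9; on 'c' 9 → fail=10;  out {3}∪{0,6}={0,3,6}
  n16('adce'): parent n15 fail=10; on 'e' 10→1→0 → fail=7;  out ∅∪∅=∅
  n6('acaab'): parent n5 fail=2; on 'b' 2→0 → fail=0;  out {1}∪∅={1}
  n17('adcec'): parent n16 fail=7; on 'c' 7→0 → fail=1;  out {5}∪{0}={0,5}

Scan:
i=0 'd': node 0→9
i=1 'c': node 9→10  → match P0@[1:1],P6@[0:1]
i=2 'd': node 10→11
i=3 'c': node 11→12  → match P0@[3:3],P3@[0:3],P6@[2:3]
i=4 'c': node 12→1 (fail-walked)  → match P0@[4:4]
i=5 'a': node 1→2 (fail-walked)
i=6 'c': node 2→3  → match P0@[6:6]
i=7 'e': node 3→7 (fail-walked)
i=8 'e': node 7→7 (fail-walked)
i=9 'd': node 7→9 (fail-walked)
i=10 'd': node 9→9 (fail-walked)
i=11 'c': node 9→10  → match P0@[11:11],P6@[10:11]
i=12 'd': node 10→11
i=13 'c': node 11→12  → match P0@[13:13],P3@[10:13],P6@[12:13]
i=14 'a': node 12→2 (fail-walked)
i=15 'd': node 2→14
i=16 'e': node 14→13 (fail-walked)  → match P4@[15:16]
i=17 'b': node 13→8 (fail-walked)  → match P2@[16:17]
i=18 'c': node 8→1 (fail-walked)  → match P0@[18:18]
i=19 'd': node 1→9 (fail-walked)
i=20 'e': node 9→13  → match P4@[19:20]
i=21 'b': node 13→8 (fail-walked)  → match P2@[20:21]
i=22 'c': node 8→1 (fail-walked)  → match P0@[22:22]
i=23 'd': node 1→9 (fail-walked)
i=24 'c': node 9→10  → match P0@[24:24],P6@[23:24]
i=25 'a': node 10→2 (fail-walked)
i=26 'd': node 2→14
i=27 'c': node 14→15  → match P0@[27:27],P6@[26:27]
i=28 'e': node 15→16
i=29 'c': node 16→17  → match P0@[29:29],P5@[25:29]
i=30 'a': node 17→2 (fail-walked)
i=31 'd': node 2→14
i=32 'c': node 14→15  → match P0@[32:32],P6@[31:32]
i=33 'e': node 15→16
i=34 'c': node 16→17  → match P0@[34:34],P5@[30:34]

Result: [[1,0],[1,6],[3,0],[3,3],[3,6],[4,0],[6,0],[11,0],[11,6],[13,0],[13,3],[13,6],[16,4],[17,2],[18,0],[20,4],[21,2],[22,0],[24,0],[24,6],[27,0],[27,6],[29,0],[29,5],[32,0],[32,6],[34,0],[34,5]]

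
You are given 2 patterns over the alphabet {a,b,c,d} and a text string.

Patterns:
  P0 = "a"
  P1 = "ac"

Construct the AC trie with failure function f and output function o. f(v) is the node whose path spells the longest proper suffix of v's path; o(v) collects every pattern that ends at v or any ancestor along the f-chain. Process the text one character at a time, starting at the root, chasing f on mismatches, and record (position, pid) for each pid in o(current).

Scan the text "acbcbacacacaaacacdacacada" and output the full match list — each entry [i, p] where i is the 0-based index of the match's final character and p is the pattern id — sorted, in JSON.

Build:
Trie nodes:
  n0 'ε': a→1
  n1 'a': c→2  ←P0
  n2 'ac': ·  ←P1

Failure links (BFS by depth):
  n1('a'): parent n0 fail=0; on 'a' 0 → fail=0;  out {0}∪∅={0}
  n2('ac'): parent n1 fail=0; on 'c' 0 → fail=0;  out {1}∪∅={1}

Text stream:
[0] read 'a'  n0⇒n1  emit P0@[0:0]
[1] read 'c'  n1⇒n2  emit P1@[0:1]
[2] read 'b'  n2⇒n0 ·f
[3] read 'c'  n0⇒n0
[4] read 'b'  n0⇒n0
[5] read 'a'  n0⇒n1  emit P0@[5:5]
[6] read 'c'  n1⇒n2  emit P1@[5:6]
[7] read 'a'  n2⇒n1 ·f  emit P0@[7:7]
[8] read 'c'  n1⇒n2  emit P1@[7:8]
[9] read 'a'  n2⇒n1 ·f  emit P0@[9:9]
[10] read 'c'  n1⇒n2  emit P1@[9:10]
[11] read 'a'  n2⇒n1 ·f  emit P0@[11:11]
[12] read 'a'  n1⇒n1 ·f  emit P0@[12:12]
[13] read 'a'  n1⇒n1 ·f  emit P0@[13:13]
[14] read 'c'  n1⇒n2  emit P1@[13:14]
[15] read 'a'  n2⇒n1 ·f  emit P0@[15:15]
[16] read 'c'  n1⇒n2  emit P1@[15:16]
[17] read 'd'  n2⇒n0 ·f
[18] read 'a'  n0⇒n1  emit P0@[18:18]
[19] read 'c'  n1⇒n2  emit P1@[18:19]
[20] read 'a'  n2⇒n1 ·f  emit P0@[20:20]
[21] read 'c'  n1⇒n2  emit P1@[20:21]
[22] read 'a'  n2⇒n1 ·f  emit P0@[22:22]
[23] read 'd'  n1⇒n0 ·f
[24] read 'a'  n0⇒n1  emit P0@[24:24]

Matches: [[0,0],[1,1],[5,0],[6,1],[7,0],[8,1],[9,0],[10,1],[11,0],[12,0],[13,0],[14,1],[15,0],[16,1],[18,0],[19,1],[20,0],[21,1],[22,0],[24,0]]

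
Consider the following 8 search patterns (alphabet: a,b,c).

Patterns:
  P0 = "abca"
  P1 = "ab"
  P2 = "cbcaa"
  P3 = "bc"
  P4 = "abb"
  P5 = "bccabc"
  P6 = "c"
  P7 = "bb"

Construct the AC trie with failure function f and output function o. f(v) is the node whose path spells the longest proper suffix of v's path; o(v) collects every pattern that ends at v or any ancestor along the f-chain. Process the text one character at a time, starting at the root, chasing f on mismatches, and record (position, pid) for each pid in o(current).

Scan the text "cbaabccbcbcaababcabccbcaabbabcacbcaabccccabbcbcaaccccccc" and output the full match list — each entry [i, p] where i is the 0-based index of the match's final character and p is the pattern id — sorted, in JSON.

Construct AC machine:
Trie (insert patterns):
  0='ε' goto a→1 b→10 c→5
  1='a' goto b→2
  2='ab' goto b→12 c→3  [P1 ends]
  3='abc' goto a→4
  4='abca' goto ·  [P0 ends]
  5='c' goto b→6  [P6 ends]
  6='cb' goto c→7
  7='cbc' goto a→8
  8='cbca' goto a→9
  9='cbcaa' goto ·  [P2 ends]
  10='b' goto b→17 c→11
  11='bc' goto c→13  [P3 ends]
  12='abb' goto ·  [P4 ends]
  13='bcc' goto a→14
  14='bcca' goto b→15
  15='bccab' goto c→16
  16='bccabc' goto ·  [P5 ends]
  17='bb' goto ·  [P7 ends]

Failure links (BFS by depth):
  fail(1) 'a': from fail(0)=0 chase 'a': 0 ⇒ 0;  out=∅∪out(0)=∅
  fail(5) 'c': from fail(0)=0 chase 'c': 0 ⇒ 0;  out={6}∪out(0)={6}
  fail(10) 'b': from fail(0)=0 chase 'b': 0 ⇒ 0;  out=∅∪out(0)=∅
  fail(2) 'ab': from fail(1)=0 chase 'b': 0 ⇒ 10;  out={1}∪out(10)={1}
  fail(6) 'cb': from fail(5)=0 chase 'b': 0 ⇒ 10;  out=∅∪out(10)=∅
  fail(11) 'bc': from fail(10)=0 chase 'c': 0 ⇒ 5;  out={3}∪out(5)={3,6}
  fail(17) 'bb': from fail(10)=0 chase 'b': 0 ⇒ 10;  out={7}∪out(10)={7}
  fail(3) 'abc': from fail(2)=10 chase 'c': 10 ⇒ 11;  out=∅∪out(11)={3,6}
  fail(7) 'cbc': from fail(6)=10 chase 'c': 10 ⇒ 11;  out=∅∪out(11)={3,6}
  fail(12) 'abb': from fail(2)=10 chase 'b': 10 ⇒ 17;  out={4}∪out(17)={4,7}
  fail(13) 'bcc': from fail(11)=5 chase 'c': 5→0 ⇒ 5;  out=∅∪out(5)={6}
  fail(4) 'abca': from fail(3)=11 chase 'a': 11→5→0 ⇒ 1;  out={0}∪out(1)={0}
  fail(8) 'cbca': from fail(7)=11 chase 'a': 11→5→0 ⇒ 1;  out=∅∪out(1)=∅
  fail(14) 'bcca': from fail(13)=5 chase 'a': 5→0 ⇒ 1;  out=∅∪out(1)=∅
  fail(9) 'cbcaa': from fail(8)=1 chase 'a': 1→0 ⇒ 1;  out={2}∪out(1)={2}
  fail(15) 'bccab': from fail(14)=1 chase 'b': 1 ⇒ 2;  out=∅∪out(2)={1}
  fail(16) 'bccabc': from fail(15)=2 chase 'c': 2 ⇒ 3;  out={5}∪out(3)={3,5,6}

Scan:
i=0 'c': node 0→5  ** P6@[0:0]
i=1 'b': node 5→6
i=2 'a': node 6→1 ·f
i=3 'a': node 1→1 ·f
i=4 'b': node 1→2  ** P1@[3:4]
i=5 'c': node 2→3  ** P3@[4:5],P6@[5:5]
i=6 'c': node 3→13 ·f  ** P6@[6:6]
i=7 'b': node 13→6 ·f
i=8 'c': node 6→7  ** P3@[7:8],P6@[8:8]
i=9 'b': node 7→6 ·f
i=10 'c': node 6→7  ** P3@[9:10],P6@[10:10]
i=11 'a': node 7→8
i=12 'a': node 8→9  ** P2@[8:12]
i=13 'b': node 9→2 ·f  ** P1@[12:13]
i=14 'a': node 2→1 ·f
i=15 'b': node 1→2  ** P1@[14:15]
i=16 'c': node 2→3  ** P3@[15:16],P6@[16:16]
i=17 'a': node 3→4  ** P0@[14:17]
i=18 'b': node 4→2 ·f  ** P1@[17:18]
i=19 'c': node 2→3  ** P3@[18:19],P6@[19:19]
i=20 'c': node 3→13 ·f  ** P6@[20:20]
i=21 'b': node 13→6 ·f
i=22 'c': node 6→7  ** P3@[21:22],P6@[22:22]
i=23 'a': node 7→8
i=24 'a': node 8→9  ** P2@[20:24]
i=25 'b': node 9→2 ·f  ** P1@[24:25]
i=26 'b': node 2→12  ** P4@[24:26],P7@[25:26]
i=27 'a': node 12→1 ·f
i=28 'b': node 1→2  ** P1@[27:28]
i=29 'c': node 2→3  ** P3@[28:29],P6@[29:29]
i=30 'a': node 3→4  ** P0@[27:30]
i=31 'c': node 4→5 ·f  ** P6@[31:31]
i=32 'b': node 5→6
i=33 'c': node 6→7  ** P3@[32:33],P6@[33:33]
i=34 'a': node 7→8
i=35 'a': node 8→9  ** P2@[31:35]
i=36 'b': node 9→2 ·f  ** P1@[35:36]
i=37 'c': node 2→3  ** P3@[36:37],P6@[37:37]
i=38 'c': node 3→13 ·f  ** P6@[38:38]
i=39 'c': node 13→5 ·f  ** P6@[39:39]
i=40 'c': node 5→5 ·f  ** P6@[40:40]
i=41 'a': node 5→1 ·f
i=42 'b': node 1→2  ** P1@[41:42]
i=43 'b': node 2→12  ** P4@[41:43],P7@[42:43]
i=44 'c': node 12→11 ·f  ** P3@[43:44],P6@[44:44]
i=45 'b': node 11→6 ·f
i=46 'c': node 6→7  ** P3@[45:46],P6@[46:46]
i=47 'a': node 7→8
i=48 'a': node 8→9  ** P2@[44:48]
i=49 'c': node 9→5 ·f  ** P6@[49:49]
i=50 'c': node 5→5 ·f  ** P6@[50:50]
i=51 'c': node 5→5 ·f  ** P6@[51:51]
i=52 'c': node 5→5 ·f  ** P6@[52:52]
i=53 'c': node 5→5 ·f  ** P6@[53:53]
i=54 'c': node 5→5 ·f  ** P6@[54:54]
i=55 'c': node 5→5 ·f  ** P6@[55:55]

All matches (sorted): [[0,6],[4,1],[5,3],[5,6],[6,6],[8,3],[8,6],[10,3],[10,6],[12,2],[13,1],[15,1],[16,3],[16,6],[17,0],[18,1],[19,3],[19,6],[20,6],[22,3],[22,6],[24,2],[25,1],[26,4],[26,7],[28,1],[29,3],[29,6],[30,0],[31,6],[33,3],[33,6],[35,2],[36,1],[37,3],[37,6],[38,6],[39,6],[40,6],[42,1],[43,4],[43,7],[44,3],[44,6],[46,3],[46,6],[48,2],[49,6],[50,6],[51,6],[52,6],[53,6],[54,6],[55,6]]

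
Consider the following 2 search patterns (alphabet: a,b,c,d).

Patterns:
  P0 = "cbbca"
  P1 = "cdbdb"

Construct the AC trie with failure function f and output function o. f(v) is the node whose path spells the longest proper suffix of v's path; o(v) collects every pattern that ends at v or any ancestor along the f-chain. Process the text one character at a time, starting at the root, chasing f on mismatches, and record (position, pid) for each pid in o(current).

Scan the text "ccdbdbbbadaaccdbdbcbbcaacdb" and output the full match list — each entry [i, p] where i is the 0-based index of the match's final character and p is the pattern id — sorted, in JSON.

Build automaton:
Trie nodes:
  0='ε' goto c→1
  1='c' goto b→2 d→6
  2='cb' goto b→3
  3='cbb' goto c→4
  4='cbbc' goto a→5
  5='cbbca' goto ·  ←P0
  6='cd' goto b→7
  7='cdb' goto d→8
  8='cdbd' goto b→9
  9='cdbdb' goto ·  ←P1

BFS fail/out derivation:
  fail(1) 'c': from fail(0)=0 chase 'c': 0 ⇒ 0;  out=∅∪out(0)=∅
  fail(2) 'cb': from fail(1)=0 chase 'b': 0 ⇒ 0;  out=∅∪out(0)=∅
  fail(6) 'cd': from fail(1)=0 chase 'd': 0 ⇒ 0;  out=∅∪out(0)=∅
  fail(3) 'cbb': from fail(2)=0 chase 'b': 0 ⇒ 0;  out=∅∪out(0)=∅
  fail(7) 'cdb': from fail(6)=0 chase 'b': 0 ⇒ 0;  out=∅∪out(0)=∅
  fail(4) 'cbbc': from fail(3)=0 chase 'c': 0 ⇒ 1;  out=∅∪out(1)=∅
  fail(8) 'cdbd': from fail(7)=0 chase 'd': 0 ⇒ 0;  out=∅∪out(0)=∅
  fail(5) 'cbbca': from fail(4)=1 chase 'a': 1→0 ⇒ 0;  out={0}∪out(0)={0}
  fail(9) 'cdbdb': from fail(8)=0 chase 'b': 0 ⇒ 0;  out={1}∪out(0)={1}

Run:
i=0 'c': node 0→1
i=1 'c': node 1→1 ·f
i=2 'd': node 1→6
i=3 'b': node 6→7
i=4 'd': node 7→8
i=5 'b': node 8→9  → match P1@[1:5]
i=6 'b': node 9→0 ·f
i=7 'b': node 0→0
i=8 'a': node 0→0
i=9 'd': node 0→0
i=10 'a': node 0→0
i=11 'a': node 0→0
i=12 'c': node 0→1
i=13 'c': node 1→1 ·f
i=14 'd': node 1→6
i=15 'b': node 6→7
i=16 'd': node 7→8
i=17 'b': node 8→9  → match P1@[13:17]
i=18 'c': node 9→1 ·f
i=19 'b': node 1→2
i=20 'b': node 2→3
i=21 'c': node 3→4
i=22 'a': node 4→5  → match P0@[18:22]
i=23 'a': node 5→0 ·f
i=24 'c': node 0→1
i=25 'd': node 1→6
i=26 'b': node 6→7

Matches: [[5,1],[17,1],[22,0]]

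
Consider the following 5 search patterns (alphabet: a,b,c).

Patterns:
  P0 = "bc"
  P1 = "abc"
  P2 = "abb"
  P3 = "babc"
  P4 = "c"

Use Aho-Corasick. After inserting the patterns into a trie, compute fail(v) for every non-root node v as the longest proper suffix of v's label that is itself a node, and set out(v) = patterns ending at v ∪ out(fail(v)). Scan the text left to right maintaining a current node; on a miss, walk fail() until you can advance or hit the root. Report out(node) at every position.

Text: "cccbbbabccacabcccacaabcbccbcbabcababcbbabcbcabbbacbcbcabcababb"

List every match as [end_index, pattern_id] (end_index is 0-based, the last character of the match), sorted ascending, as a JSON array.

Build automaton:
Trie nodes:
  n0 'ε': a→3 b→1 c→10
  n1 'b': a→7 c→2
  n2 'bc': ·  ←P0
  n3 'a': b→4
  n4 'ab': b→6 c→5
  n5 'abc': ·  ←P1
  n6 'abb': ·  ←P2
  n7 'ba': b→8
  n8 'bab': c→9
  n9 'babc': ·  ←P3
  n10 'c': ·  ←P4

BFS fail/out derivation:
  n1('b'): parent n0 fail=0; on 'b' 0 → fail=0;  out ∅∪∅=∅
  n3('a'): parent n0 fail=0; on 'a' 0 → fail=0;  out ∅∪∅=∅
  n10('c'): parent n0 fail=0; on 'c' 0 → fail=0;  out {4}∪∅={4}
  n2('bc'): parent n1 fail=0; on 'c' 0 → fail=10;  out {0}∪{4}={0,4}
  n4('ab'): parent n3 fail=0; on 'b' 0 → fail=1;  out ∅∪∅=∅
  n7('ba'): parent n1 fail=0; on 'a' 0 → fail=3;  out ∅∪∅=∅
  n5('abc'): parent n4 fail=1; on 'c' 1 → fail=2;  out {1}∪{0,4}={0,1,4}
  n6('abb'): parent n4 fail=1; on 'b' 1→0 → fail=1;  out {2}∪∅={2}
  n8('bab'): parent n7 fail=3; on 'b' 3 → fail=4;  out ∅∪∅=∅
  n9('babc'): parent n8 fail=4; on 'c' 4 → fail=5;  out {3}∪{0,1,4}={0,1,3,4}

Run:
pos 0 'c': at 10  → match P4@[0:0]
pos 1 'c': at 10 (via fail)  → match P4@[1:1]
pos 2 'c': at 10 (via fail)  → match P4@[2:2]
pos 3 'b': at 1 (via fail)
pos 4 'b': at 1 (via fail)
pos 5 'b': at 1 (via fail)
pos 6 'a': at 7
pos 7 'b': at 8
pos 8 'c': at 9  → match P0@[7:8],P1@[6:8],P3@[5:8],P4@[8:8]
pos 9 'c': at 10 (via fail)  → match P4@[9:9]
pos 10 'a': at 3 (via fail)
pos 11 'c': at 10 (via fail)  → match P4@[11:11]
pos 12 'a': at 3 (via fail)
pos 13 'b': at 4
pos 14 'c': at 5  → match P0@[13:14],P1@[12:14],P4@[14:14]
pos 15 'c': at 10 (via fail)  → match P4@[15:15]
pos 16 'c': at 10 (via fail)  → match P4@[16:16]
pos 17 'a': at 3 (via fail)
pos 18 'c': at 10 (via fail)  → match P4@[18:18]
pos 19 'a': at 3 (via fail)
pos 20 'a': at 3 (via fail)
pos 21 'b': at 4
pos 22 'c': at 5  → match P0@[21:22],P1@[20:22],P4@[22:22]
pos 23 'b': at 1 (via fail)
pos 24 'c': at 2  → match P0@[23:24],P4@[24:24]
pos 25 'c': at 10 (via fail)  → match P4@[25:25]
pos 26 'b': at 1 (via fail)
pos 27 'c': at 2  → match P0@[26:27],P4@[27:27]
pos 28 'b': at 1 (via fail)
pos 29 'a': at 7
pos 30 'b': at 8
pos 31 'c': at 9  → match P0@[30:31],P1@[29:31],P3@[28:31],P4@[31:31]
pos 32 'a': at 3 (via fail)
pos 33 'b': at 4
pos 34 'a': at 7 (via fail)
pos 35 'b': at 8
pos 36 'c': at 9  → match P0@[35:36],P1@[34:36],P3@[33:36],P4@[36:36]
pos 37 'b': at 1 (via fail)
pos 38 'b': at 1 (via fail)
pos 39 'a': at 7
pos 40 'b': at 8
pos 41 'c': at 9  → match P0@[40:41],P1@[39:41],P3@[38:41],P4@[41:41]
pos 42 'b': at 1 (via fail)
pos 43 'c': at 2  → match P0@[42:43],P4@[43:43]
pos 44 'a': at 3 (via fail)
pos 45 'b': at 4
pos 46 'b': at 6  → match P2@[44:46]
pos 47 'b': at 1 (via fail)
pos 48 'a': at 7
pos 49 'c': at 10 (via fail)  → match P4@[49:49]
pos 50 'b': at 1 (via fail)
pos 51 'c': at 2  → match P0@[50:51],P4@[51:51]
pos 52 'b': at 1 (via fail)
pos 53 'c': at 2  → match P0@[52:53],P4@[53:53]
pos 54 'a': at 3 (via fail)
pos 55 'b': at 4
pos 56 'c': at 5  → match P0@[55:56],P1@[54:56],P4@[56:56]
pos 57 'a': at 3 (via fail)
pos 58 'b': at 4
pos 59 'a': at 7 (via fail)
pos 60 'b': at 8
pos 61 'b': at 6 (via fail)  → match P2@[59:61]

Matches: [[0,4],[1,4],[2,4],[8,0],[8,1],[8,3],[8,4],[9,4],[11,4],[14,0],[14,1],[14,4],[15,4],[16,4],[18,4],[22,0],[22,1],[22,4],[24,0],[24,4],[25,4],[27,0],[27,4],[31,0],[31,1],[31,3],[31,4],[36,0],[36,1],[36,3],[36,4],[41,0],[41,1],[41,3],[41,4],[43,0],[43,4],[46,2],[49,4],[51,0],[51,4],[53,0],[53,4],[56,0],[56,1],[56,4],[61,2]]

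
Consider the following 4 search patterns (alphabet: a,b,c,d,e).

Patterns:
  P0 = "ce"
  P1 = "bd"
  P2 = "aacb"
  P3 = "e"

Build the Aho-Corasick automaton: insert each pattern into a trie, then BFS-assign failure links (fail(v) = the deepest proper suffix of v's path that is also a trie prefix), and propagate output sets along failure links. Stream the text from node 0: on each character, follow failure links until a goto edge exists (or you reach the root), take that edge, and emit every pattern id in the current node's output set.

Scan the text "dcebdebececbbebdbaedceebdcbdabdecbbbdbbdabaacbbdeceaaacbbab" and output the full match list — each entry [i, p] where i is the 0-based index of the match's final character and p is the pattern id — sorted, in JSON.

Build:
Trie (insert patterns):
  n0 'ε': a→5 b→3 c→1 e→9
  n1 'c': e→2
  n2 'ce': ·  ←P0
  n3 'b': d→4
  n4 'bd': ·  ←P1
  n5 'a': a→6
  n6 'aa': c→7
  n7 'aac': b→8
  n8 'aacb': ·  ←P2
  n9 'e': ·  ←P3

Failure links (BFS by depth):
  n1('c'): parent n0 fail=0; on 'c' 0 → fail=0;  out ∅∪∅=∅
  n3('b'): parent n0 fail=0; on 'b' 0 → fail=0;  out ∅∪∅=∅
  n5('a'): parent n0 fail=0; on 'a' 0 → fail=0;  out ∅∪∅=∅
  n9('e'): parent n0 fail=0; on 'e' 0 → fail=0;  out {3}∪∅={3}
  n2('ce'): parent n1 fail=0; on 'e' 0 → fail=9;  out {0}∪{3}={0,3}
  n4('bd'): parent n3 fail=0; on 'd' 0 → fail=0;  out {1}∪∅={1}
  n6('aa'): parent n5 fail=0; on 'a' 0 → fail=5;  out ∅∪∅=∅
  n7('aac'): parent n6 fail=5; on 'c' 5→0 → fail=1;  out ∅∪∅=∅
  n8('aacb'): parent n7 fail=1; on 'b' 1→0 → fail=3;  out {2}∪∅={2}

Text stream:
[0] read 'd'  n0⇒n0
[1] read 'c'  n0⇒n1
[2] read 'e'  n1⇒n2  → match P0@[1:2],P3@[2:2]
[3] read 'b'  n2⇒n3 (fail-walked)
[4] read 'd'  n3⇒n4  → match P1@[3:4]
[5] read 'e'  n4⇒n9 (fail-walked)  → match P3@[5:5]
[6] read 'b'  n9⇒n3 (fail-walked)
[7] read 'e'  n3⇒n9 (fail-walked)  → match P3@[7:7]
[8] read 'c'  n9⇒n1 (fail-walked)
[9] read 'e'  n1⇒n2  → match P0@[8:9],P3@[9:9]
[10] read 'c'  n2⇒n1 (fail-walked)
[11] read 'b'  n1⇒n3 (fail-walked)
[12] read 'b'  n3⇒n3 (fail-walked)
[13] read 'e'  n3⇒n9 (fail-walked)  → match P3@[13:13]
[14] read 'b'  n9⇒n3 (fail-walked)
[15] read 'd'  n3⇒n4  → match P1@[14:15]
[16] read 'b'  n4⇒n3 (fail-walked)
[17] read 'a'  n3⇒n5 (fail-walked)
[18] read 'e'  n5⇒n9 (fail-walked)  → match P3@[18:18]
[19] read 'd'  n9⇒n0 (fail-walked)
[20] read 'c'  n0⇒n1
[21] read 'e'  n1⇒n2  → match P0@[20:21],P3@[21:21]
[22] read 'e'  n2⇒n9 (fail-walked)  → match P3@[22:22]
[23] read 'b'  n9⇒n3 (fail-walked)
[24] read 'd'  n3⇒n4  → match P1@[23:24]
[25] read 'c'  n4⇒n1 (fail-walked)
[26] read 'b'  n1⇒n3 (fail-walked)
[27] read 'd'  n3⇒n4  → match P1@[26:27]
[28] read 'a'  n4⇒n5 (fail-walked)
[29] read 'b'  n5⇒n3 (fail-walked)
[30] read 'd'  n3⇒n4  → match P1@[29:30]
[31] read 'e'  n4⇒n9 (fail-walked)  → match P3@[31:31]
[32] read 'c'  n9⇒n1 (fail-walked)
[33] read 'b'  n1⇒n3 (fail-walked)
[34] read 'b'  n3⇒n3 (fail-walked)
[35] read 'b'  n3⇒n3 (fail-walked)
[36] read 'd'  n3⇒n4  → match P1@[35:36]
[37] read 'b'  n4⇒n3 (fail-walked)
[38] read 'b'  n3⇒n3 (fail-walked)
[39] read 'd'  n3⇒n4  → match P1@[38:39]
[40] read 'a'  n4⇒n5 (fail-walked)
[41] read 'b'  n5⇒n3 (fail-walked)
[42] read 'a'  n3⇒n5 (fail-walked)
[43] read 'a'  n5⇒n6
[44] read 'c'  n6⇒n7
[45] read 'b'  n7⇒n8  → match P2@[42:45]
[46] read 'b'  n8⇒n3 (fail-walked)
[47] read 'd'  n3⇒n4  → match P1@[46:47]
[48] read 'e'  n4⇒n9 (fail-walked)  → match P3@[48:48]
[49] read 'c'  n9⇒n1 (fail-walked)
[50] read 'e'  n1⇒n2  → match P0@[49:50],P3@[50:50]
[51] read 'a'  n2⇒n5 (fail-walked)
[52] read 'a'  n5⇒n6
[53] read 'a'  n6⇒n6 (fail-walked)
[54] read 'c'  n6⇒n7
[55] read 'b'  n7⇒n8  → match P2@[52:55]
[56] read 'b'  n8⇒n3 (fail-walked)
[57] read 'a'  n3⇒n5 (fail-walked)
[58] read 'b'  n5⇒n3 (fail-walked)

Matches: [[2,0],[2,3],[4,1],[5,3],[7,3],[9,0],[9,3],[13,3],[15,1],[18,3],[21,0],[21,3],[22,3],[24,1],[27,1],[30,1],[31,3],[36,1],[39,1],[45,2],[47,1],[48,3],[50,0],[50,3],[55,2]]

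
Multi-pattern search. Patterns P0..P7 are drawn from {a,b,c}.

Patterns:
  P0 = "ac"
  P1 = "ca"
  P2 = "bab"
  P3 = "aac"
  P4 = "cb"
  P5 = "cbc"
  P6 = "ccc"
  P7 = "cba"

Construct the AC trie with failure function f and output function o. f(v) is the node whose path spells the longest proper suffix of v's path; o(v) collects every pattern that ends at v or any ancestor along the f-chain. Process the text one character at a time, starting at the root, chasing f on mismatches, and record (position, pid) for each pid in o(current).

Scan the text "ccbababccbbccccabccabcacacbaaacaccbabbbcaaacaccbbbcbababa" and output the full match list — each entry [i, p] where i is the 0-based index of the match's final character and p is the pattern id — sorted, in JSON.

Build automaton:
Trie nodes:
  0='ε' goto a→1 b→5 c→3
  1='a' goto a→8 c→2
  2='ac' goto ·  ←P0
  3='c' goto a→4 b→10 c→12
  4='ca' goto ·  ←P1
  5='b' goto a→6
  6='ba' goto b→7
  7='bab' goto ·  ←P2
  8='aa' goto c→9
  9='aac' goto ·  ←P3
  10='cb' goto a→14 c→11  ←P4
  11='cbc' goto ·  ←P5
  12='cc' goto c→13
  13='ccc' goto ·  ←P6
  14='cba' goto ·  ←P7

BFS fail/out derivation:
  n1('a'): parent n0 fail=0; on 'a' 0 → fail=0;  out ∅∪∅=∅
  n3('c'): parent n0 fail=0; on 'c' 0 → fail=0;  out ∅∪∅=∅
  n5('b'): parent n0 fail=0; on 'b' 0 → fail=0;  out ∅∪∅=∅
  n2('ac'): parent n1 fail=0; on 'c' 0 → fail=3;  out {0}∪∅={0}
  n4('ca'): parent n3 fail=0; on 'a' 0 → fail=1;  out {1}∪∅={1}
  n6('ba'): parent n5 fail=0; on 'a' 0 → fail=1;  out ∅∪∅=∅
  n8('aa'): parent n1 fail=0; on 'a' 0 → fail=1;  out ∅∪∅=∅
  n10('cb'): parent n3 fail=0; on 'b' 0 → fail=5;  out {4}∪∅={4}
  n12('cc'): parent n3 fail=0; on 'c' 0 → fail=3;  out ∅∪∅=∅
  n7('bab'): parent n6 fail=1; on 'b' 1→0 → fail=5;  out {2}∪∅={2}
  n9('aac'): parent n8 fail=1; on 'c' 1 → fail=2;  out {3}∪{0}={0,3}
  n11('cbc'): parent n10 fail=5; on 'c' 5→0 → fail=3;  out {5}∪∅={5}
  n13('ccc'): parent n12 fail=3; on 'c' 3 → fail=12;  out {6}∪∅={6}
  n14('cba'): parent n10 fail=5; on 'a' 5 → fail=6;  out {7}∪∅={7}

Scan:
[0] read 'c'  n0⇒n3
[1] read 'c'  n3⇒n12
[2] read 'b'  n12⇒n10 (fail-walked)  emit P4@[1:2]
[3] read 'a'  n10⇒n14  emit P7@[1:3]
[4] read 'b'  n14⇒n7 (fail-walked)  emit P2@[2:4]
[5] read 'a'  n7⇒n6 (fail-walked)
[6] read 'b'  n6⇒n7  emit P2@[4:6]
[7] read 'c'  n7⇒n3 (fail-walked)
[8] read 'c'  n3⇒n12
[9] read 'b'  n12⇒n10 (fail-walked)  emit P4@[8:9]
[10] read 'b'  n10⇒n5 (fail-walked)
[11] read 'c'  n5⇒n3 (fail-walked)
[12] read 'c'  n3⇒n12
[13] read 'c'  n12⇒n13  emit P6@[11:13]
[14] read 'c'  n13⇒n13 (fail-walked)  emit P6@[12:14]
[15] read 'a'  n13⇒n4 (fail-walked)  emit P1@[14:15]
[16] read 'b'  n4⇒n5 (fail-walked)
[17] read 'c'  n5⇒n3 (fail-walked)
[18] read 'c'  n3⇒n12
[19] read 'a'  n12⇒n4 (fail-walked)  emit P1@[18:19]
[20] read 'b'  n4⇒n5 (fail-walked)
[21] read 'c'  n5⇒n3 (fail-walked)
[22] read 'a'  n3⇒n4  emit P1@[21:22]
[23] read 'c'  n4⇒n2 (fail-walked)  emit P0@[22:23]
[24] read 'a'  n2⇒n4 (fail-walked)  emit P1@[23:24]
[25] read 'c'  n4⇒n2 (fail-walked)  emit P0@[24:25]
[26] read 'b'  n2⇒n10 (fail-walked)  emit P4@[25:26]
[27] read 'a'  n10⇒n14  emit P7@[25:27]
[28] read 'a'  n14⇒n8 (fail-walked)
[29] read 'a'  n8⇒n8 (fail-walked)
[30] read 'c'  n8⇒n9  emit P0@[29:30],P3@[28:30]
[31] read 'a'  n9⇒n4 (fail-walked)  emit P1@[30:31]
[32] read 'c'  n4⇒n2 (fail-walked)  emit P0@[31:32]
[33] read 'c'  n2⇒n12 (fail-walked)
[34] read 'b'  n12⇒n10 (fail-walked)  emit P4@[33:34]
[35] read 'a'  n10⇒n14  emit P7@[33:35]
[36] read 'b'  n14⇒n7 (fail-walked)  emit P2@[34:36]
[37] read 'b'  n7⇒n5 (fail-walked)
[38] read 'b'  n5⇒n5 (fail-walked)
[39] read 'c'  n5⇒n3 (fail-walked)
[40] read 'a'  n3⇒n4  emit P1@[39:40]
[41] read 'a'  n4⇒n8 (fail-walked)
[42] read 'a'  n8⇒n8 (fail-walked)
[43] read 'c'  n8⇒n9  emit P0@[42:43],P3@[41:43]
[44] read 'a'  n9⇒n4 (fail-walked)  emit P1@[43:44]
[45] read 'c'  n4⇒n2 (fail-walked)  emit P0@[44:45]
[46] read 'c'  n2⇒n12 (fail-walked)
[47] read 'b'  n12⇒n10 (fail-walked)  emit P4@[46:47]
[48] read 'b'  n10⇒n5 (fail-walked)
[49] read 'b'  n5⇒n5 (fail-walked)
[50] read 'c'  n5⇒n3 (fail-walked)
[51] read 'b'  n3⇒n10  emit P4@[50:51]
[52] read 'a'  n10⇒n14  emit P7@[50:52]
[53] read 'b'  n14⇒n7 (fail-walked)  emit P2@[51:53]
[54] read 'a'  n7⇒n6 (fail-walked)
[55] read 'b'  n6⇒n7  emit P2@[53:55]
[56] read 'a'  n7⇒n6 (fail-walked)

Matches: [[2,4],[3,7],[4,2],[6,2],[9,4],[13,6],[14,6],[15,1],[19,1],[22,1],[23,0],[24,1],[25,0],[26,4],[27,7],[30,0],[30,3],[31,1],[32,0],[34,4],[35,7],[36,2],[40,1],[43,0],[43,3],[44,1],[45,0],[47,4],[51,4],[52,7],[53,2],[55,2]]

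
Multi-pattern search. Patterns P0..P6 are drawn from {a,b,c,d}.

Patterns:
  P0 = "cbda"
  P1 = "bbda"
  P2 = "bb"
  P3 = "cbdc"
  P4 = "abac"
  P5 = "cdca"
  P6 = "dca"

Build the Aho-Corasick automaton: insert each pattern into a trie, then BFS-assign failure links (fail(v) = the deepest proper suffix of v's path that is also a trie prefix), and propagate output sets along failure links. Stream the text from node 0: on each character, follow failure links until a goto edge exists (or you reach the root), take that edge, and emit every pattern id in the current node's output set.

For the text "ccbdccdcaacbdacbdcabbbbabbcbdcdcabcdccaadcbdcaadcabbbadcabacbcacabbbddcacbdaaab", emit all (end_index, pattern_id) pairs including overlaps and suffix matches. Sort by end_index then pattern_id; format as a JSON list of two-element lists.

Build automaton:
Trie (insert patterns):
  n0 'ε': a→10 b→5 c→1 d→17
  n1 'c': b→2 d→14
  n2 'cb': d→3
  n3 'cbd': a→4 c→9
  n4 'cbda': ·  [P0 ends]
  n5 'b': b→6
  n6 'bb': d→7  [P2 ends]
  n7 'bbd': a→8
  n8 'bbda': ·  [P1 ends]
  n9 'cbdc': ·  [P3 ends]
  n10 'a': b→11
  n11 'ab': a→12
  n12 'aba': c→13
  n13 'abac': ·  [P4 ends]
  n14 'cd': c→15
  n15 'cdc': a→16
  n16 'cdca': ·  [P5 ends]
  n17 'd': c→18
  n18 'dc': a→19
  n19 'dca': ·  [P6 ends]

Failure links (BFS by depth):
  n1('c'): parent n0 fail=0; on 'c' 0 → fail=0;  out ∅∪∅=∅
  n5('b'): parent n0 fail=0; on 'b' 0 → fail=0;  out ∅∪∅=∅
  n10('a'): parent n0 fail=0; on 'a' 0 → fail=0;  out ∅∪∅=∅
  n17('d'): parent n0 fail=0; on 'd' 0 → fail=0;  out ∅∪∅=∅
  n2('cb'): parent n1 fail=0; on 'b' 0 → fail=5;  out ∅∪∅=∅
  n6('bb'): parent n5 fail=0; on 'b' 0 → fail=5;  out {2}∪∅={2}
  n11('ab'): parent n10 fail=0; on 'b' 0 → fail=5;  out ∅∪∅=∅
  n14('cd'): parent n1 fail=0; on 'd' 0 → fail=17;  out ∅∪∅=∅
  n18('dc'): parent n17 fail=0; on 'c' 0 → fail=1;  out ∅∪∅=∅
  n3('cbd'): parent n2 fail=5; on 'd' 5→0 → fail=17;  out ∅∪∅=∅
  n7('bbd'): parent n6 fail=5; on 'd' 5→0 → fail=17;  out ∅∪∅=∅
  n12('aba'): parent n11 fail=5; on 'a' 5→0 → fail=10;  out ∅∪∅=∅
  n15('cdc'): parent n14 fail=17; on 'c' 17 → fail=18;  out ∅∪∅=∅
  n19('dca'): parent n18 fail=1; on 'a' 1→0 → fail=10;  out {6}∪∅={6}
  n4('cbda'): parent n3 fail=17; on 'a' 17→0 → fail=10;  out {0}∪∅={0}
  n8('bbda'): parent n7 fail=17; on 'a' 17→0 → fail=10;  out {1}∪∅={1}
  n9('cbdc'): parent n3 fail=17; on 'c' 17 → fail=18;  out {3}∪∅={3}
  n13('abac'): parent n12 fail=10; on 'c' 10→0 → fail=1;  out {4}∪∅={4}
  n16('cdca'): parent n15 fail=18; on 'a' 18 → fail=19;  out {5}∪{6}={5,6}

Text stream:
i=0 'c': node 0→1
i=1 'c': node 1→1 (via fail)
i=2 'b': node 1→2
i=3 'd': node 2→3
i=4 'c': node 3→9  → match P3@[1:4]
i=5 'c': node 9→1 (via fail)
i=6 'd': node 1→14
i=7 'c': node 14→15
i=8 'a': node 15→16  → match P5@[5:8],P6@[6:8]
i=9 'a': node 16→10 (via fail)
i=10 'c': node 10→1 (via fail)
i=11 'b': node 1→2
i=12 'd': node 2→3
i=13 'a': node 3→4  → match P0@[10:13]
i=14 'c': node 4→1 (via fail)
i=15 'b': node 1→2
i=16 'd': node 2→3
i=17 'c': node 3→9  → match P3@[14:17]
i=18 'a': node 9→19 (via fail)  → match P6@[16:18]
i=19 'b': node 19→11 (via fail)
i=20 'b': node 11→6 (via fail)  → match P2@[19:20]
i=21 'b': node 6→6 (via fail)  → match P2@[20:21]
i=22 'b': node 6→6 (via fail)  → match P2@[21:22]
i=23 'a': node 6→10 (via fail)
i=24 'b': node 10→11
i=25 'b': node 11→6 (via fail)  → match P2@[24:25]
i=26 'c': node 6→1 (via fail)
i=27 'b': node 1→2
i=28 'd': node 2→3
i=29 'c': node 3→9  → match P3@[26:29]
i=30 'd': node 9→14 (via fail)
i=31 'c': node 14→15
i=32 'a': node 15→16  → match P5@[29:32],P6@[30:32]
i=33 'b': node 16→11 (via fail)
i=34 'c': node 11→1 (via fail)
i=35 'd': node 1→14
i=36 'c': node 14→15
i=37 'c': node 15→1 (via fail)
i=38 'a': node 1→10 (via fail)
i=39 'a': node 10→10 (via fail)
i=40 'd': node 10→17 (via fail)
i=41 'c': node 17→18
i=42 'b': node 18→2 (via fail)
i=43 'd': node 2→3
i=44 'c': node 3→9  → match P3@[41:44]
i=45 'a': node 9→19 (via fail)  → match P6@[43:45]
i=46 'a': node 19→10 (via fail)
i=47 'd': node 10→17 (via fail)
i=48 'c': node 17→18
i=49 'a': node 18→19  → match P6@[47:49]
i=50 'b': node 19→11 (via fail)
i=51 'b': node 11→6 (via fail)  → match P2@[50:51]
i=52 'b': node 6→6 (via fail)  → match P2@[51:52]
i=53 'a': node 6→10 (via fail)
i=54 'd': node 10→17 (via fail)
i=55 'c': node 17→18
i=56 'a': node 18→19  → match P6@[54:56]
i=57 'b': node 19→11 (via fail)
i=58 'a': node 11→12
i=59 'c': node 12→13  → match P4@[56:59]
i=60 'b': node 13→2 (via fail)
i=61 'c': node 2→1 (via fail)
i=62 'a': node 1→10 (via fail)
i=63 'c': node 10→1 (via fail)
i=64 'a': node 1→10 (via fail)
i=65 'b': node 10→11
i=66 'b': node 11→6 (via fail)  → match P2@[65:66]
i=67 'b': node 6→6 (via fail)  → match P2@[66:67]
i=68 'd': node 6→7
i=69 'd': node 7→17 (via fail)
i=70 'c': node 17→18
i=71 'a': node 18→19  → match P6@[69:71]
i=72 'c': node 19→1 (via fail)
i=73 'b': node 1→2
i=74 'd': node 2→3
i=75 'a': node 3→4  → match P0@[72:75]
i=76 'a': node 4→10 (via fail)
i=77 'a': node 10→10 (via fail)
i=78 'b': node 10→11

All matches (sorted): [[4,3],[8,5],[8,6],[13,0],[17,3],[18,6],[20,2],[21,2],[22,2],[25,2],[29,3],[32,5],[32,6],[44,3],[45,6],[49,6],[51,2],[52,2],[56,6],[59,4],[66,2],[67,2],[71,6],[75,0]]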